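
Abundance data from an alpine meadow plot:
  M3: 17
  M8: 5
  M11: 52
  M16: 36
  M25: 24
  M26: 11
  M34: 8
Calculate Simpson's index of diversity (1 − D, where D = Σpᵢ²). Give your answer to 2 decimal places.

0.78

Total N = 17+5+52+36+24+11+8 = 153, so the proportions are 0.1111, 0.0327, 0.3399, 0.2353, 0.1569, 0.0719, 0.0523 (working shown to 4 dp, full precision carried).
D = 0.1111² + 0.0327² + 0.3399² + 0.2353² + 0.1569² + 0.0719² + 0.0523² = 0.0123 + 0.0011 + 0.1155 + 0.0554 + 0.0246 + 0.0052 + 0.0027 = 0.2168.
So 1 − D = 0.7832, i.e. 0.78 to 2 decimal places.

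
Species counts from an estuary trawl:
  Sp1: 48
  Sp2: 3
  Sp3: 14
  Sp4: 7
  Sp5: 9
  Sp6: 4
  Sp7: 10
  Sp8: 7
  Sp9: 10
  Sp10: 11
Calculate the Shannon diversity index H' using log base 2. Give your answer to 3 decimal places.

Total N = 48+3+14+7+9+4+10+7+10+11 = 123, so the proportions are 0.39024, 0.02439, 0.11382, 0.05691, 0.07317, 0.03252, 0.0813, 0.05691, 0.0813, 0.08943 (working shown to 5 dp, full precision carried).
Each pᵢ log₂ pᵢ term: 0.39024×(-1.35755)=-0.52978, 0.02439×(-5.35755)=-0.13067, 0.11382×(-3.13516)=-0.35685, 0.05691×(-4.13516)=-0.23533, 0.07317×(-3.77259)=-0.27604, 0.03252×(-4.94251)=-0.16073, 0.0813×(-3.62059)=-0.29436, 0.05691×(-4.13516)=-0.23533, 0.0813×(-3.62059)=-0.29436, 0.08943×(-3.48308)=-0.31150.
Sum = -2.82495, so H' = 2.825.

2.825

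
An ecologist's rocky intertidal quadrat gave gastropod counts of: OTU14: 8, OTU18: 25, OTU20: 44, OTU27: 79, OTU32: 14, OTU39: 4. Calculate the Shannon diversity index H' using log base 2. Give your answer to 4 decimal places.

2.0429

Total N = 8+25+44+79+14+4 = 174, so the proportions are 0.045977, 0.143678, 0.252874, 0.454023, 0.08046, 0.022989 (working shown to 6 dp, full precision carried).
Each pᵢ log₂ pᵢ term: 0.045977×(-4.442943)=-0.204273, 0.143678×(-2.799087)=-0.402168, 0.252874×(-1.983512)=-0.501578, 0.454023×(-1.139163)=-0.517206, 0.08046×(-3.635589)=-0.292519, 0.022989×(-5.442943)=-0.125125.
Sum = -2.042869, so H' = 2.0429.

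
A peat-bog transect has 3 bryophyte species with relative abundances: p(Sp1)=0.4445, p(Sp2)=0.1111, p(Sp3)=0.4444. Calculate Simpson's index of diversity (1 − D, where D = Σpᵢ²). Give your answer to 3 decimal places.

D = 0.4445² + 0.1111² + 0.4444² = 0.19758 + 0.01234 + 0.19749 = 0.40741 (working shown to 5 dp, full precision carried).
So 1 − D = 0.59259, i.e. 0.593 to 3 decimal places.

0.593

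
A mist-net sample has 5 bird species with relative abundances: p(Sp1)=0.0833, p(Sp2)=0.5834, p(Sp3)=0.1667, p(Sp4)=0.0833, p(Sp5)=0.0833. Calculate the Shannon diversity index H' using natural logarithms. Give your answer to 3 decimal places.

1.234

Each pᵢ ln pᵢ term (working shown to 5 dp, full precision carried): 0.0833×(-2.48531)=-0.20703, 0.5834×(-0.53888)=-0.31438, 0.1667×(-1.79156)=-0.29865, 0.0833×(-2.48531)=-0.20703, 0.0833×(-2.48531)=-0.20703.
Sum = -1.23412, so H' = 1.234.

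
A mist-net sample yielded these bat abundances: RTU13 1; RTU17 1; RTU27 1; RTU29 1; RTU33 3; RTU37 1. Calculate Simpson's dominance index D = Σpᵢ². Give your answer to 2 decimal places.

Total N = 1+1+1+1+3+1 = 8, so the proportions are 0.125, 0.125, 0.125, 0.125, 0.375, 0.125 (working shown to 4 dp, full precision carried).
D = 0.125² + 0.125² + 0.125² + 0.125² + 0.375² + 0.125² = 0.0156 + 0.0156 + 0.0156 + 0.0156 + 0.1406 + 0.0156 = 0.2188.
To 2 decimal places, D = 0.22.

0.22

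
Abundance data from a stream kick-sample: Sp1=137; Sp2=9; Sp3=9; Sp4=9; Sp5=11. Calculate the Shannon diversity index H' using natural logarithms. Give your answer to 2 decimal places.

0.82

Total N = 137+9+9+9+11 = 175, so the proportions are 0.7829, 0.0514, 0.0514, 0.0514, 0.0629 (working shown to 4 dp, full precision carried).
Each pᵢ ln pᵢ term: 0.7829×(-0.2448)=-0.1916, 0.0514×(-2.9676)=-0.1526, 0.0514×(-2.9676)=-0.1526, 0.0514×(-2.9676)=-0.1526, 0.0629×(-2.7669)=-0.1739.
Sum = -0.8234, so H' = 0.82.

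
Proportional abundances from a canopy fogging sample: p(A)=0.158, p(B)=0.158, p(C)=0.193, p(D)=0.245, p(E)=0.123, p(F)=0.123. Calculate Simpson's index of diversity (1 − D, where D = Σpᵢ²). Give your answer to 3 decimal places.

0.823

D = 0.158² + 0.158² + 0.193² + 0.245² + 0.123² + 0.123² = 0.02496 + 0.02496 + 0.03725 + 0.06002 + 0.01513 + 0.01513 = 0.17746 (working shown to 5 dp, full precision carried).
So 1 − D = 0.82254, i.e. 0.823 to 3 decimal places.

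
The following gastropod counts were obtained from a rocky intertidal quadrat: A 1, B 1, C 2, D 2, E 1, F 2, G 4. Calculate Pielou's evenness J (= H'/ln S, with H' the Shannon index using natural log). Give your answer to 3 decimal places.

0.935

Total N = 1+1+2+2+1+2+4 = 13, so the proportions are 0.07692, 0.07692, 0.15385, 0.15385, 0.07692, 0.15385, 0.30769 (working shown to 5 dp, full precision carried).
H' = −Σ pᵢ ln pᵢ = −((-0.19730) + (-0.19730) + (-0.28797) + (-0.28797) + (-0.19730) + (-0.28797) + (-0.36266)) = 1.81848.
With S = 7 species, ln S = 1.94591, so J = 1.81848/1.94591 = 0.93452, i.e. 0.935 to 3 decimal places.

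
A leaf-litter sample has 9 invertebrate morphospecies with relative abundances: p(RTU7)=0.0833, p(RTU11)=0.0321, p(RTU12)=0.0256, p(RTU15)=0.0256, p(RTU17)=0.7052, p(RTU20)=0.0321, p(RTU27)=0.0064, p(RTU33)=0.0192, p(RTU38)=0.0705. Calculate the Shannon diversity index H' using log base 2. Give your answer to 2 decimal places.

Each pᵢ log₂ pᵢ term (working shown to 4 dp, full precision carried): 0.0833×(-3.5855)=-0.2987, 0.0321×(-4.9613)=-0.1593, 0.0256×(-5.2877)=-0.1354, 0.0256×(-5.2877)=-0.1354, 0.7052×(-0.5039)=-0.3553, 0.0321×(-4.9613)=-0.1593, 0.0064×(-7.2877)=-0.0466, 0.0192×(-5.7027)=-0.1095, 0.0705×(-3.8262)=-0.2697.
Sum = -1.6692, so H' = 1.67.

1.67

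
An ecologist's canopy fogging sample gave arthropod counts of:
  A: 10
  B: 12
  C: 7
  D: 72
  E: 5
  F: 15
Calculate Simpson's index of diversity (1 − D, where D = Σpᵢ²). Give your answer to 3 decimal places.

0.609

Total N = 10+12+7+72+5+15 = 121, so the proportions are 0.08264, 0.09917, 0.05785, 0.59504, 0.04132, 0.12397 (working shown to 5 dp, full precision carried).
D = 0.08264² + 0.09917² + 0.05785² + 0.59504² + 0.04132² + 0.12397² = 0.00683 + 0.00984 + 0.00335 + 0.35407 + 0.00171 + 0.01537 = 0.39116.
So 1 − D = 0.60884, i.e. 0.609 to 3 decimal places.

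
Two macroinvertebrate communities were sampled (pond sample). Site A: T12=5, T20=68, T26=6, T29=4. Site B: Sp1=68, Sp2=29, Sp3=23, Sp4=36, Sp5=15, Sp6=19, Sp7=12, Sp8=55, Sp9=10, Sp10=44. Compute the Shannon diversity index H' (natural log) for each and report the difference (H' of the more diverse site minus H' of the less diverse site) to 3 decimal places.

1.463

Site A: N=83, proportions 0.06024, 0.81928, 0.07229, 0.04819, giving H' = 0.66861 (working shown to 5 dp, full precision carried).
Site B: N=311, proportions 0.21865, 0.09325, 0.07395, 0.11576, 0.04823, 0.06109, 0.03859, 0.17685, 0.03215, 0.14148, giving H' = 2.13202.
Difference = |0.66861 − 2.13202| = 1.46341, i.e. 1.463 to 3 decimal places.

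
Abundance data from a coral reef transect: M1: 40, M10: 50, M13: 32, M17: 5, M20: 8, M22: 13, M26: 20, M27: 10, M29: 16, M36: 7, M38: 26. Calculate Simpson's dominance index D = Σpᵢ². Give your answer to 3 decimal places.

Total N = 40+50+32+5+8+13+20+10+16+7+26 = 227, so the proportions are 0.17621, 0.22026, 0.14097, 0.02203, 0.03524, 0.05727, 0.08811, 0.04405, 0.07048, 0.03084, 0.11454 (working shown to 5 dp, full precision carried).
D = 0.17621² + 0.22026² + 0.14097² + 0.02203² + 0.03524² + 0.05727² + 0.08811² + 0.04405² + 0.07048² + 0.03084² + 0.11454² = 0.03105 + 0.04852 + 0.01987 + 0.00049 + 0.00124 + 0.00328 + 0.00776 + 0.00194 + 0.00497 + 0.00095 + 0.01312 = 0.13319.
To 3 decimal places, D = 0.133.

0.133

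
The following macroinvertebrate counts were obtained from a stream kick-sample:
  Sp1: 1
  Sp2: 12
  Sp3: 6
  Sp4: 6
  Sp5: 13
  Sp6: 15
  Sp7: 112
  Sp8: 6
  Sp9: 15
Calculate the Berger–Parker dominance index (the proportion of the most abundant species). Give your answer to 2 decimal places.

Total N = 1+12+6+6+13+15+112+6+15 = 186, so the proportions are 0.0054, 0.0645, 0.0323, 0.0323, 0.0699, 0.0806, 0.6022, 0.0323, 0.0806 (working shown to 4 dp, full precision carried).
The largest proportion is 0.6022, i.e. d = 0.60 to 2 decimal places.

0.60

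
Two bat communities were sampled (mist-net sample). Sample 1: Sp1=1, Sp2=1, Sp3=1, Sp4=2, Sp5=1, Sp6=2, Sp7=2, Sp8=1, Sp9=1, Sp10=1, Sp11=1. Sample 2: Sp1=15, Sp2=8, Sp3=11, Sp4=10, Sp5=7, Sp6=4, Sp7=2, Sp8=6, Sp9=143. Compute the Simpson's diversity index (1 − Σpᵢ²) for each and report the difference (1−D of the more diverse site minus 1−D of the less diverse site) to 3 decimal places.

Sample 1: N=14, proportions 0.07143, 0.07143, 0.07143, 0.14286, 0.07143, 0.14286, 0.14286, 0.07143, 0.07143, 0.07143, 0.07143, giving 1−D = 0.89796 (working shown to 5 dp, full precision carried).
Sample 2: N=206, proportions 0.07282, 0.03883, 0.0534, 0.04854, 0.03398, 0.01942, 0.00971, 0.02913, 0.69417, giving 1−D = 0.50363.
Difference = |0.89796 − 0.50363| = 0.39433, i.e. 0.394 to 3 decimal places.

0.394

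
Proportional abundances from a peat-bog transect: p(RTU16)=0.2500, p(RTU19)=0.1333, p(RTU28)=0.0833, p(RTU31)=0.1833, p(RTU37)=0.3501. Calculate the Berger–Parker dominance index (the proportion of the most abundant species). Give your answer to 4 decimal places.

The largest proportion is 0.3501, i.e. d = 0.3501 to 4 decimal places.

0.3501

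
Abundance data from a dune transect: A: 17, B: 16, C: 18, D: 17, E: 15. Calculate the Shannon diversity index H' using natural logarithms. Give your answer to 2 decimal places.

Total N = 17+16+18+17+15 = 83, so the proportions are 0.2048, 0.1928, 0.2169, 0.2048, 0.1807 (working shown to 4 dp, full precision carried).
Each pᵢ ln pᵢ term: 0.2048×(-1.5856)=-0.3248, 0.1928×(-1.6463)=-0.3173, 0.2169×(-1.5285)=-0.3315, 0.2048×(-1.5856)=-0.3248, 0.1807×(-1.7108)=-0.3092.
Sum = -1.6075, so H' = 1.61.

1.61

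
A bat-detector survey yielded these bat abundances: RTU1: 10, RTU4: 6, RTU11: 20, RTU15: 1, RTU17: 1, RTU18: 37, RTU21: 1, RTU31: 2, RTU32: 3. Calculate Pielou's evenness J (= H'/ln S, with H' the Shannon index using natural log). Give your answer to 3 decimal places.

0.697

Total N = 10+6+20+1+1+37+1+2+3 = 81, so the proportions are 0.12346, 0.07407, 0.24691, 0.01235, 0.01235, 0.45679, 0.01235, 0.02469, 0.03704 (working shown to 5 dp, full precision carried).
H' = −Σ pᵢ ln pᵢ = −((-0.25825) + (-0.19279) + (-0.34536) + (-0.05425) + (-0.05425) + (-0.35791) + (-0.05425) + (-0.09139) + (-0.12207)) = 1.53053.
With S = 9 species, ln S = 2.19722, so J = 1.53053/2.19722 = 0.69658, i.e. 0.697 to 3 decimal places.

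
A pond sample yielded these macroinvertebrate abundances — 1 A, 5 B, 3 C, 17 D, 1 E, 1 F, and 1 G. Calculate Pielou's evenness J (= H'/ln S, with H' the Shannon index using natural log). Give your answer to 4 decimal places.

0.6759

Total N = 1+5+3+17+1+1+1 = 29, so the proportions are 0.034483, 0.172414, 0.103448, 0.586207, 0.034483, 0.034483, 0.034483 (working shown to 6 dp, full precision carried).
H' = −Σ pᵢ ln pᵢ = −((-0.116114) + (-0.303079) + (-0.234691) + (-0.313083) + (-0.116114) + (-0.116114) + (-0.116114)) = 1.315308.
With S = 7 species, ln S = 1.945910, so J = 1.315308/1.945910 = 0.675934, i.e. 0.6759 to 4 decimal places.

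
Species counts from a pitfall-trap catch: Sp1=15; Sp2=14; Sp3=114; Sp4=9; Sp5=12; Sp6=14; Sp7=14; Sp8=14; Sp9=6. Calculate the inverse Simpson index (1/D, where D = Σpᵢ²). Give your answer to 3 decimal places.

3.150

Total N = 15+14+114+9+12+14+14+14+6 = 212, so the proportions are 0.070755, 0.066038, 0.537736, 0.042453, 0.056604, 0.066038, 0.066038, 0.066038, 0.028302 (working shown to 6 dp, full precision carried).
D = 0.070755² + 0.066038² + 0.537736² + 0.042453² + 0.056604² + 0.066038² + 0.066038² + 0.066038² + 0.028302² = 0.005006 + 0.004361 + 0.289160 + 0.001802 + 0.003204 + 0.004361 + 0.004361 + 0.004361 + 0.000801 = 0.317417.
So 1/D = 3.15043, i.e. 3.150 to 3 decimal places.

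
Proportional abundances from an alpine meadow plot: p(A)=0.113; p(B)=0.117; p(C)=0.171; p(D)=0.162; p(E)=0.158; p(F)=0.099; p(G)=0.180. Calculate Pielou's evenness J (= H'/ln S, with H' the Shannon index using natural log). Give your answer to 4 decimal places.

H' = −Σ pᵢ ln pᵢ = −((-0.246382) + (-0.251033) + (-0.302002) + (-0.294866) + (-0.291535) + (-0.228951) + (-0.308664)) = 1.923432 (working shown to 6 dp, full precision carried).
With S = 7 species, ln S = 1.945910, so J = 1.923432/1.945910 = 0.988448, i.e. 0.9884 to 4 decimal places.

0.9884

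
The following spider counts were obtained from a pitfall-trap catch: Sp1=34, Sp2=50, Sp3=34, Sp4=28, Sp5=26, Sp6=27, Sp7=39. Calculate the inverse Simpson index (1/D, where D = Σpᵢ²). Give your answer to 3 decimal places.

6.647

Total N = 34+50+34+28+26+27+39 = 238, so the proportions are 0.1428571, 0.210084, 0.1428571, 0.1176471, 0.1092437, 0.1134454, 0.1638655 (working shown to 7 dp, full precision carried).
D = 0.1428571² + 0.210084² + 0.1428571² + 0.1176471² + 0.1092437² + 0.1134454² + 0.1638655² = 0.0204082 + 0.0441353 + 0.0204082 + 0.0138408 + 0.0119342 + 0.0128699 + 0.0268519 = 0.1504484.
So 1/D = 6.64680, i.e. 6.647 to 3 decimal places.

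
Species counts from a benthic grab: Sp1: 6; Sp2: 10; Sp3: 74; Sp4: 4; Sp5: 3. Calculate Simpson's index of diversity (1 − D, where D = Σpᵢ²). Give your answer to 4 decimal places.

Total N = 6+10+74+4+3 = 97, so the proportions are 0.061856, 0.103093, 0.762887, 0.041237, 0.030928 (working shown to 6 dp, full precision carried).
D = 0.061856² + 0.103093² + 0.762887² + 0.041237² + 0.030928² = 0.003826 + 0.010628 + 0.581996 + 0.001700 + 0.000957 = 0.599107.
So 1 − D = 0.400893, i.e. 0.4009 to 4 decimal places.

0.4009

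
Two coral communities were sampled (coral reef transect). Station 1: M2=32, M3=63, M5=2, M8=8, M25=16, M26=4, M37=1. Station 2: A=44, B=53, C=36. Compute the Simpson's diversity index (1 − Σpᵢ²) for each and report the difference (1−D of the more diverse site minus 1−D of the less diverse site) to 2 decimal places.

0.01

Station 1: N=126, proportions 0.254, 0.5, 0.0159, 0.0635, 0.127, 0.0317, 0.0079, giving 1−D = 0.6640 (working shown to 4 dp, full precision carried).
Station 2: N=133, proportions 0.3308, 0.3985, 0.2707, giving 1−D = 0.6585.
Difference = |0.6640 − 0.6585| = 0.0055, i.e. 0.01 to 2 decimal places.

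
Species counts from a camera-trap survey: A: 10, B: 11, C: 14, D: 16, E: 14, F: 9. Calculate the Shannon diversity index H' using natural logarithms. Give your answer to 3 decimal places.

Total N = 10+11+14+16+14+9 = 74, so the proportions are 0.13514, 0.14865, 0.18919, 0.21622, 0.18919, 0.12162 (working shown to 5 dp, full precision carried).
Each pᵢ ln pᵢ term: 0.13514×(-2.00148)=-0.27047, 0.14865×(-1.90617)=-0.28335, 0.18919×(-1.66501)=-0.31500, 0.21622×(-1.53148)=-0.33113, 0.18919×(-1.66501)=-0.31500, 0.12162×(-2.10684)=-0.25624.
Sum = -1.77119, so H' = 1.771.

1.771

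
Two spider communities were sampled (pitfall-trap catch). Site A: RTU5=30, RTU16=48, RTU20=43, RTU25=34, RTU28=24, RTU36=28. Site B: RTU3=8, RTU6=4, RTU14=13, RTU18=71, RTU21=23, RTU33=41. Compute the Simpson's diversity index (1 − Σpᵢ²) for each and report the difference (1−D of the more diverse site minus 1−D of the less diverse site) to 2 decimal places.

0.12

Site A: N=207, proportions 0.14493, 0.23188, 0.20773, 0.16425, 0.11594, 0.13527, giving 1−D = 0.82336 (working shown to 5 dp, full precision carried).
Site B: N=160, proportions 0.05, 0.025, 0.08125, 0.44375, 0.14375, 0.25625, giving 1−D = 0.70703.
Difference = |0.82336 − 0.70703| = 0.11633, i.e. 0.12 to 2 decimal places.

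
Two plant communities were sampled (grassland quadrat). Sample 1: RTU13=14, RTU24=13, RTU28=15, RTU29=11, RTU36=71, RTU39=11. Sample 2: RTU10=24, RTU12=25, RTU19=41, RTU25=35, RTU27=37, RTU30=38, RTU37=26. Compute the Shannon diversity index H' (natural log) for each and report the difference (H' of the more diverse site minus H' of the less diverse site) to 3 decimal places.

Sample 1: N=135, proportions 0.1037, 0.0963, 0.11111, 0.08148, 0.52593, 0.08148, giving H' = 1.45108 (working shown to 5 dp, full precision carried).
Sample 2: N=226, proportions 0.10619, 0.11062, 0.18142, 0.15487, 0.16372, 0.16814, 0.11504, giving H' = 1.92504.
Difference = |1.45108 − 1.92504| = 0.47396, i.e. 0.474 to 3 decimal places.

0.474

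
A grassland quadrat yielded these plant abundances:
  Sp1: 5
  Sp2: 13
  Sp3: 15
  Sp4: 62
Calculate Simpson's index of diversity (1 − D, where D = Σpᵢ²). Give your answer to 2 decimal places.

0.53

Total N = 5+13+15+62 = 95, so the proportions are 0.0526, 0.1368, 0.1579, 0.6526 (working shown to 4 dp, full precision carried).
D = 0.0526² + 0.1368² + 0.1579² + 0.6526² = 0.0028 + 0.0187 + 0.0249 + 0.4259 = 0.4724.
So 1 − D = 0.5276, i.e. 0.53 to 2 decimal places.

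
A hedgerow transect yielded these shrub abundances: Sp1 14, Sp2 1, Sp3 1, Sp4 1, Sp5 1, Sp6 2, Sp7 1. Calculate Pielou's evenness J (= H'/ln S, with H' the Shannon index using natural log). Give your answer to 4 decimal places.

Total N = 14+1+1+1+1+2+1 = 21, so the proportions are 0.666667, 0.047619, 0.047619, 0.047619, 0.047619, 0.095238, 0.047619 (working shown to 6 dp, full precision carried).
H' = −Σ pᵢ ln pᵢ = −((-0.270310) + (-0.144977) + (-0.144977) + (-0.144977) + (-0.144977) + (-0.223941) + (-0.144977)) = 1.219137.
With S = 7 species, ln S = 1.945910, so J = 1.219137/1.945910 = 0.626512, i.e. 0.6265 to 4 decimal places.

0.6265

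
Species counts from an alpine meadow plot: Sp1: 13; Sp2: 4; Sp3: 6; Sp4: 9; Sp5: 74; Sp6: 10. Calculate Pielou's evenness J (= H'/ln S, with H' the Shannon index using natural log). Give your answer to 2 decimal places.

Total N = 13+4+6+9+74+10 = 116, so the proportions are 0.1121, 0.0345, 0.0517, 0.0776, 0.6379, 0.0862 (working shown to 4 dp, full precision carried).
H' = −Σ pᵢ ln pᵢ = −((-0.2453) + (-0.1161) + (-0.1532) + (-0.1983) + (-0.2868) + (-0.2113)) = 1.2110.
With S = 6 species, ln S = 1.7918, so J = 1.2110/1.7918 = 0.6759, i.e. 0.68 to 2 decimal places.

0.68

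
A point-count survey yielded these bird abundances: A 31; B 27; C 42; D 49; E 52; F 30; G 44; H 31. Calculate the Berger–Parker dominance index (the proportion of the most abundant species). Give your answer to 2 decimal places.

0.17

Total N = 31+27+42+49+52+30+44+31 = 306, so the proportions are 0.1013, 0.0882, 0.1373, 0.1601, 0.1699, 0.098, 0.1438, 0.1013 (working shown to 4 dp, full precision carried).
The largest proportion is 0.1699, i.e. d = 0.17 to 2 decimal places.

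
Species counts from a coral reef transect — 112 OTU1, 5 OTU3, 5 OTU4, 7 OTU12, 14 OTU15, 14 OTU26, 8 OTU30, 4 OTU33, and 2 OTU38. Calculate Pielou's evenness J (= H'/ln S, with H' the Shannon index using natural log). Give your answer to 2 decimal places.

Total N = 112+5+5+7+14+14+8+4+2 = 171, so the proportions are 0.655, 0.0292, 0.0292, 0.0409, 0.0819, 0.0819, 0.0468, 0.0234, 0.0117 (working shown to 4 dp, full precision carried).
H' = −Σ pᵢ ln pᵢ = −((-0.2772) + (-0.1033) + (-0.1033) + (-0.1308) + (-0.2049) + (-0.2049) + (-0.1433) + (-0.0878) + (-0.0520)) = 1.3075.
With S = 9 species, ln S = 2.1972, so J = 1.3075/2.1972 = 0.5951, i.e. 0.60 to 2 decimal places.

0.60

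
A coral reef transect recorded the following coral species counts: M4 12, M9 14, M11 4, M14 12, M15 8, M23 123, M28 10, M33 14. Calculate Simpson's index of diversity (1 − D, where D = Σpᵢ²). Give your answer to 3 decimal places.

Total N = 12+14+4+12+8+123+10+14 = 197, so the proportions are 0.06091, 0.07107, 0.0203, 0.06091, 0.04061, 0.62437, 0.05076, 0.07107 (working shown to 5 dp, full precision carried).
D = 0.06091² + 0.07107² + 0.0203² + 0.06091² + 0.04061² + 0.62437² + 0.05076² + 0.07107² = 0.00371 + 0.00505 + 0.00041 + 0.00371 + 0.00165 + 0.38983 + 0.00258 + 0.00505 = 0.41199.
So 1 − D = 0.58801, i.e. 0.588 to 3 decimal places.

0.588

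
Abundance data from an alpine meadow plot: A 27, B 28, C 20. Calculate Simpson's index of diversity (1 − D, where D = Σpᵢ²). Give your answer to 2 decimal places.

Total N = 27+28+20 = 75, so the proportions are 0.36, 0.3733, 0.2667 (working shown to 4 dp, full precision carried).
D = 0.36² + 0.3733² + 0.2667² = 0.1296 + 0.1394 + 0.0711 = 0.3401.
So 1 − D = 0.6599, i.e. 0.66 to 2 decimal places.

0.66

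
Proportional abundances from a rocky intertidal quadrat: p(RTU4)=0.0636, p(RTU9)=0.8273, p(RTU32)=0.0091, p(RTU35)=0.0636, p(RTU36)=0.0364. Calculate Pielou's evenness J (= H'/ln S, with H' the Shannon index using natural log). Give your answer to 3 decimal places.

H' = −Σ pᵢ ln pᵢ = −((-0.17523) + (-0.15685) + (-0.04277) + (-0.17523) + (-0.12060)) = 0.67067 (working shown to 5 dp, full precision carried).
With S = 5 species, ln S = 1.60944, so J = 0.67067/1.60944 = 0.41671, i.e. 0.417 to 3 decimal places.

0.417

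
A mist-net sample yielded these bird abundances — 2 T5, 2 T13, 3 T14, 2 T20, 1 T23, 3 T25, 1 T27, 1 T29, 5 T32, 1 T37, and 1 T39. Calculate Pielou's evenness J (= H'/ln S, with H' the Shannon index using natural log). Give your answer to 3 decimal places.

0.933

Total N = 2+2+3+2+1+3+1+1+5+1+1 = 22, so the proportions are 0.09091, 0.09091, 0.13636, 0.09091, 0.04545, 0.13636, 0.04545, 0.04545, 0.22727, 0.04545, 0.04545 (working shown to 5 dp, full precision carried).
H' = −Σ pᵢ ln pᵢ = −((-0.21799) + (-0.21799) + (-0.27170) + (-0.21799) + (-0.14050) + (-0.27170) + (-0.14050) + (-0.14050) + (-0.33673) + (-0.14050) + (-0.14050)) = 2.23660.
With S = 11 species, ln S = 2.39790, so J = 2.23660/2.39790 = 0.93273, i.e. 0.933 to 3 decimal places.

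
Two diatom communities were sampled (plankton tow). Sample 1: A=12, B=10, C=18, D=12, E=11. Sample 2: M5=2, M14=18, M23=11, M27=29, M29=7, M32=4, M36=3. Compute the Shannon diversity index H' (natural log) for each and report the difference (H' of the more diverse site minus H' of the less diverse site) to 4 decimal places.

0.0161

Sample 1: N=63, proportions 0.190476, 0.15873, 0.285714, 0.190476, 0.174603, giving H' = 1.586513 (working shown to 6 dp, full precision carried).
Sample 2: N=74, proportions 0.027027, 0.243243, 0.148649, 0.391892, 0.094595, 0.054054, 0.040541, giving H' = 1.602662.
Difference = |1.586513 − 1.602662| = 0.016149, i.e. 0.0161 to 4 decimal places.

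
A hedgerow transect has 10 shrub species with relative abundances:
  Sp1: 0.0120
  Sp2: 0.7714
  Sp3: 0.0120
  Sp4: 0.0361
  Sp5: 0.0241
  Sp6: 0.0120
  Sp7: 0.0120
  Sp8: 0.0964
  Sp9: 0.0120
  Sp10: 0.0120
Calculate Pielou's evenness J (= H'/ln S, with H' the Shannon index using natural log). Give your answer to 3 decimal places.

H' = −Σ pᵢ ln pᵢ = −((-0.05307) + (-0.20022) + (-0.05307) + (-0.11990) + (-0.08979) + (-0.05307) + (-0.05307) + (-0.22550) + (-0.05307) + (-0.05307)) = 0.95385 (working shown to 5 dp, full precision carried).
With S = 10 species, ln S = 2.30259, so J = 0.95385/2.30259 = 0.41425, i.e. 0.414 to 3 decimal places.

0.414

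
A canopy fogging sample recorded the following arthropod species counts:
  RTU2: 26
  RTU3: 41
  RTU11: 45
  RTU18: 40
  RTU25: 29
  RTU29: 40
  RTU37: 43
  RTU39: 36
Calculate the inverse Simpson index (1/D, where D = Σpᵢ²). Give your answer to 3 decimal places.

Total N = 26+41+45+40+29+40+43+36 = 300, so the proportions are 0.0866667, 0.1366667, 0.15, 0.1333333, 0.0966667, 0.1333333, 0.1433333, 0.12 (working shown to 7 dp, full precision carried).
D = 0.0866667² + 0.1366667² + 0.15² + 0.1333333² + 0.0966667² + 0.1333333² + 0.1433333² + 0.12² = 0.0075111 + 0.0186778 + 0.0225000 + 0.0177778 + 0.0093444 + 0.0177778 + 0.0205444 + 0.0144000 = 0.1285333.
So 1/D = 7.78008, i.e. 7.780 to 3 decimal places.

7.780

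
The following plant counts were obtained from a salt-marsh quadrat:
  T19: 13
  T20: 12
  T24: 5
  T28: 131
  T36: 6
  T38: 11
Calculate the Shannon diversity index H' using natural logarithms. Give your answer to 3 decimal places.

Total N = 13+12+5+131+6+11 = 178, so the proportions are 0.07303, 0.06742, 0.02809, 0.73596, 0.03371, 0.0618 (working shown to 5 dp, full precision carried).
Each pᵢ ln pᵢ term: 0.07303×(-2.61683)=-0.19112, 0.06742×(-2.69688)=-0.18181, 0.02809×(-3.57235)=-0.10035, 0.73596×(-0.30659)=-0.22563, 0.03371×(-3.39002)=-0.11427, 0.0618×(-2.78389)=-0.17204.
Sum = -0.98522, so H' = 0.985.

0.985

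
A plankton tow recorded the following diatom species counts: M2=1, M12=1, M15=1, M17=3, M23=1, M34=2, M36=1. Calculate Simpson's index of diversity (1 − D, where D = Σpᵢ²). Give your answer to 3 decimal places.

0.820

Total N = 1+1+1+3+1+2+1 = 10, so the proportions are 0.1, 0.1, 0.1, 0.3, 0.1, 0.2, 0.1 (working shown to 5 dp, full precision carried).
D = 0.1² + 0.1² + 0.1² + 0.3² + 0.1² + 0.2² + 0.1² = 0.01000 + 0.01000 + 0.01000 + 0.09000 + 0.01000 + 0.04000 + 0.01000 = 0.18000.
So 1 − D = 0.82000, i.e. 0.820 to 3 decimal places.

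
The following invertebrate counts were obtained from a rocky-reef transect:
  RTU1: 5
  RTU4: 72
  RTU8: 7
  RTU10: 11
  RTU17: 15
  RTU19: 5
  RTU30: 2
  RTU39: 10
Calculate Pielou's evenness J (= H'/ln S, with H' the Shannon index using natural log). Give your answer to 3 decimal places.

Total N = 5+72+7+11+15+5+2+10 = 127, so the proportions are 0.03937, 0.56693, 0.05512, 0.08661, 0.11811, 0.03937, 0.01575, 0.07874 (working shown to 5 dp, full precision carried).
H' = −Σ pᵢ ln pᵢ = −((-0.12735) + (-0.32174) + (-0.15975) + (-0.21188) + (-0.25230) + (-0.12735) + (-0.06537) + (-0.20013)) = 1.46588.
With S = 8 species, ln S = 2.07944, so J = 1.46588/2.07944 = 0.70494, i.e. 0.705 to 3 decimal places.

0.705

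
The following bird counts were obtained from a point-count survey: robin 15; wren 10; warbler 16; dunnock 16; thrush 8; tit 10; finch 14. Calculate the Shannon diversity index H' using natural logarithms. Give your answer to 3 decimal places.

1.916

Total N = 15+10+16+16+8+10+14 = 89, so the proportions are 0.16854, 0.11236, 0.17978, 0.17978, 0.08989, 0.11236, 0.1573 (working shown to 5 dp, full precision carried).
Each pᵢ ln pᵢ term: 0.16854×(-1.78059)=-0.30010, 0.11236×(-2.18605)=-0.24562, 0.17978×(-1.71605)=-0.30850, 0.17978×(-1.71605)=-0.30850, 0.08989×(-2.40919)=-0.21656, 0.11236×(-2.18605)=-0.24562, 0.1573×(-1.84958)=-0.29095.
Sum = -1.91585, so H' = 1.916.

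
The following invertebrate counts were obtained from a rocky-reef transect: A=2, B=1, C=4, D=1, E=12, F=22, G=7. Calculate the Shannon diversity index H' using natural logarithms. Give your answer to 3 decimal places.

1.476

Total N = 2+1+4+1+12+22+7 = 49, so the proportions are 0.04082, 0.02041, 0.08163, 0.02041, 0.2449, 0.44898, 0.14286 (working shown to 5 dp, full precision carried).
Each pᵢ ln pᵢ term: 0.04082×(-3.19867)=-0.13056, 0.02041×(-3.89182)=-0.07942, 0.08163×(-2.50553)=-0.20453, 0.02041×(-3.89182)=-0.07942, 0.2449×(-1.40691)=-0.34455, 0.44898×(-0.80078)=-0.35953, 0.14286×(-1.94591)=-0.27799.
Sum = -1.47601, so H' = 1.476.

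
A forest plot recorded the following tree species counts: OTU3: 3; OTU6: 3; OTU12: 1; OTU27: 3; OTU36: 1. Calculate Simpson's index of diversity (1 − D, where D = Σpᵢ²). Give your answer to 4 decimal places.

Total N = 3+3+1+3+1 = 11, so the proportions are 0.272727, 0.272727, 0.090909, 0.272727, 0.090909 (working shown to 6 dp, full precision carried).
D = 0.272727² + 0.272727² + 0.090909² + 0.272727² + 0.090909² = 0.074380 + 0.074380 + 0.008264 + 0.074380 + 0.008264 = 0.239669.
So 1 − D = 0.760331, i.e. 0.7603 to 4 decimal places.

0.7603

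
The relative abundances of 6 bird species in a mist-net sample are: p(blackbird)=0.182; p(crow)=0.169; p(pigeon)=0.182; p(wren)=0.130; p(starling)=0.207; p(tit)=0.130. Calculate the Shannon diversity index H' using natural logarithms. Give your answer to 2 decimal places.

1.78

Each pᵢ ln pᵢ term (working shown to 4 dp, full precision carried): 0.182×(-1.7037)=-0.3101, 0.169×(-1.7779)=-0.3005, 0.182×(-1.7037)=-0.3101, 0.13×(-2.0402)=-0.2652, 0.207×(-1.5750)=-0.3260, 0.13×(-2.0402)=-0.2652.
Sum = -1.7771, so H' = 1.78.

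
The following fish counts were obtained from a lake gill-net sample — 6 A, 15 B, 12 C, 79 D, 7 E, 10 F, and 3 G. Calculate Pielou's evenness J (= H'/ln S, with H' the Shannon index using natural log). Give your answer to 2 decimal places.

Total N = 6+15+12+79+7+10+3 = 132, so the proportions are 0.0455, 0.1136, 0.0909, 0.5985, 0.053, 0.0758, 0.0227 (working shown to 4 dp, full precision carried).
H' = −Σ pᵢ ln pᵢ = −((-0.1405) + (-0.2471) + (-0.2180) + (-0.3072) + (-0.1557) + (-0.1955) + (-0.0860)) = 1.3501.
With S = 7 species, ln S = 1.9459, so J = 1.3501/1.9459 = 0.6938, i.e. 0.69 to 2 decimal places.

0.69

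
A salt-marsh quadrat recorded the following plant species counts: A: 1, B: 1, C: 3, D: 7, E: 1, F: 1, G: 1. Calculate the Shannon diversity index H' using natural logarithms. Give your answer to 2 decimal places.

1.58

Total N = 1+1+3+7+1+1+1 = 15, so the proportions are 0.0667, 0.0667, 0.2, 0.4667, 0.0667, 0.0667, 0.0667 (working shown to 4 dp, full precision carried).
Each pᵢ ln pᵢ term: 0.0667×(-2.7081)=-0.1805, 0.0667×(-2.7081)=-0.1805, 0.2×(-1.6094)=-0.3219, 0.4667×(-0.7621)=-0.3557, 0.0667×(-2.7081)=-0.1805, 0.0667×(-2.7081)=-0.1805, 0.0667×(-2.7081)=-0.1805.
Sum = -1.5802, so H' = 1.58.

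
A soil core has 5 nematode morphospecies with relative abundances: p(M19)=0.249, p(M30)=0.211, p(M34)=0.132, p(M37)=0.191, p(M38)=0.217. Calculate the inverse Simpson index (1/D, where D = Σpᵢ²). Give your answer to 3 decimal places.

D = 0.249² + 0.211² + 0.132² + 0.191² + 0.217² = 0.0620010 + 0.0445210 + 0.0174240 + 0.0364810 + 0.0470890 = 0.2075160 (working shown to 7 dp, full precision carried).
So 1/D = 4.81891, i.e. 4.819 to 3 decimal places.

4.819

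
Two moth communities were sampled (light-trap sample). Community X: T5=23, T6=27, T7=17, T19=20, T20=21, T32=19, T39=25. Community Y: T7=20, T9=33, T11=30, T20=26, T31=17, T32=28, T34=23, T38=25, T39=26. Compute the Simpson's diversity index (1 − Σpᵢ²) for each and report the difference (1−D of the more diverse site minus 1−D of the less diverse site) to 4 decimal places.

Community X: N=152, proportions 0.15131579, 0.17763158, 0.11184211, 0.13157895, 0.13815789, 0.125, 0.16447368, giving 1−D = 0.85396468 (working shown to 8 dp, full precision carried).
Community Y: N=228, proportions 0.0877193, 0.14473684, 0.13157895, 0.11403509, 0.0745614, 0.12280702, 0.10087719, 0.10964912, 0.11403509, giving 1−D = 0.88519544.
Difference = |0.85396468 − 0.88519544| = 0.03123076, i.e. 0.0312 to 4 decimal places.

0.0312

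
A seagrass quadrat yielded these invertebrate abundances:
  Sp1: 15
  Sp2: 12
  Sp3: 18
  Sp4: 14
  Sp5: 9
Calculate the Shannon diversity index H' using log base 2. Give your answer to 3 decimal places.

2.286

Total N = 15+12+18+14+9 = 68, so the proportions are 0.22059, 0.17647, 0.26471, 0.20588, 0.13235 (working shown to 5 dp, full precision carried).
Each pᵢ log₂ pᵢ term: 0.22059×(-2.18057)=-0.48101, 0.17647×(-2.50250)=-0.44162, 0.26471×(-1.91754)=-0.50758, 0.20588×(-2.28011)=-0.46943, 0.13235×(-2.91754)=-0.38614.
Sum = -2.28579, so H' = 2.286.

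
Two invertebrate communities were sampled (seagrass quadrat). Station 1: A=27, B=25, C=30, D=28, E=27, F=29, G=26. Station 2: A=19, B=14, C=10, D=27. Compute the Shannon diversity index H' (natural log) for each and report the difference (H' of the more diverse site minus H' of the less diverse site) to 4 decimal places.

0.6229

Station 1: N=192, proportions 0.140625, 0.130208, 0.15625, 0.145833, 0.140625, 0.151042, 0.135417, giving H' = 1.944231 (working shown to 6 dp, full precision carried).
Station 2: N=70, proportions 0.271429, 0.2, 0.142857, 0.385714, giving H' = 1.321287.
Difference = |1.944231 − 1.321287| = 0.622944, i.e. 0.6229 to 4 decimal places.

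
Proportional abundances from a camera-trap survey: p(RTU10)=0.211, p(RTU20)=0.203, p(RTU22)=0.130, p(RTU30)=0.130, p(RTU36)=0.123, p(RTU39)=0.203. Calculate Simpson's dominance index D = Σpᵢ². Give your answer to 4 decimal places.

0.1759

D = 0.211² + 0.203² + 0.13² + 0.13² + 0.123² + 0.203² = 0.044521 + 0.041209 + 0.016900 + 0.016900 + 0.015129 + 0.041209 = 0.175868 (working shown to 6 dp, full precision carried).
To 4 decimal places, D = 0.1759.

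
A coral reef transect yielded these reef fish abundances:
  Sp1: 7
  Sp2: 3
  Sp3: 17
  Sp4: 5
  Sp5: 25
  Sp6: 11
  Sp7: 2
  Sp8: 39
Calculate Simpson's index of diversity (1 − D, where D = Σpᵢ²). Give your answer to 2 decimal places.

0.78

Total N = 7+3+17+5+25+11+2+39 = 109, so the proportions are 0.0642, 0.0275, 0.156, 0.0459, 0.2294, 0.1009, 0.0183, 0.3578 (working shown to 4 dp, full precision carried).
D = 0.0642² + 0.0275² + 0.156² + 0.0459² + 0.2294² + 0.1009² + 0.0183² + 0.3578² = 0.0041 + 0.0008 + 0.0243 + 0.0021 + 0.0526 + 0.0102 + 0.0003 + 0.1280 = 0.2225.
So 1 − D = 0.7775, i.e. 0.78 to 2 decimal places.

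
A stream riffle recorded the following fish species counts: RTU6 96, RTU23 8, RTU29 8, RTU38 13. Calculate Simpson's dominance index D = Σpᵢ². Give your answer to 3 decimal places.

Total N = 96+8+8+13 = 125, so the proportions are 0.768, 0.064, 0.064, 0.104 (working shown to 5 dp, full precision carried).
D = 0.768² + 0.064² + 0.064² + 0.104² = 0.58982 + 0.00410 + 0.00410 + 0.01082 = 0.60883.
To 3 decimal places, D = 0.609.

0.609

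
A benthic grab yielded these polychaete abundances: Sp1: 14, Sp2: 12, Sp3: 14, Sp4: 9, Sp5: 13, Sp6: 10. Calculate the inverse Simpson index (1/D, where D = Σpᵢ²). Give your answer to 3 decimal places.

5.851

Total N = 14+12+14+9+13+10 = 72, so the proportions are 0.1944444, 0.1666667, 0.1944444, 0.125, 0.1805556, 0.1388889 (working shown to 7 dp, full precision carried).
D = 0.1944444² + 0.1666667² + 0.1944444² + 0.125² + 0.1805556² + 0.1388889² = 0.0378086 + 0.0277778 + 0.0378086 + 0.0156250 + 0.0326003 + 0.0192901 = 0.1709105.
So 1/D = 5.85102, i.e. 5.851 to 3 decimal places.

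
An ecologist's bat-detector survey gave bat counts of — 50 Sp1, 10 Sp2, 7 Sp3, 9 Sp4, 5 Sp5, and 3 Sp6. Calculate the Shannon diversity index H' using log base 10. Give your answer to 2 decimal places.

0.56

Total N = 50+10+7+9+5+3 = 84, so the proportions are 0.5952, 0.119, 0.0833, 0.1071, 0.0595, 0.0357 (working shown to 4 dp, full precision carried).
Each pᵢ log₁₀ pᵢ term: 0.5952×(-0.2253)=-0.1341, 0.119×(-0.9243)=-0.1100, 0.0833×(-1.0792)=-0.0899, 0.1071×(-0.9700)=-0.1039, 0.0595×(-1.2253)=-0.0729, 0.0357×(-1.4472)=-0.0517.
Sum = -0.5626, so H' = 0.56.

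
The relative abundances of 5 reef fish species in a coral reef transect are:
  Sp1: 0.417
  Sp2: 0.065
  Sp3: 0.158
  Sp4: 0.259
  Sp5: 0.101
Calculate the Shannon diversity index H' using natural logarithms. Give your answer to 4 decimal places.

Each pᵢ ln pᵢ term (working shown to 6 dp, full precision carried): 0.417×(-0.874669)=-0.364737, 0.065×(-2.733368)=-0.177669, 0.158×(-1.845160)=-0.291535, 0.259×(-1.350927)=-0.349890, 0.101×(-2.292635)=-0.231556.
Sum = -1.415387, so H' = 1.4154.

1.4154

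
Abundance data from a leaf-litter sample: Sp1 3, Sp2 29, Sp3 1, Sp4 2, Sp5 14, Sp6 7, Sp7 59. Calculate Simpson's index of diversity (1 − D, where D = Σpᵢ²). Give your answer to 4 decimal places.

0.6536

Total N = 3+29+1+2+14+7+59 = 115, so the proportions are 0.026087, 0.252174, 0.008696, 0.017391, 0.121739, 0.06087, 0.513043 (working shown to 6 dp, full precision carried).
D = 0.026087² + 0.252174² + 0.008696² + 0.017391² + 0.121739² + 0.06087² + 0.513043² = 0.000681 + 0.063592 + 0.000076 + 0.000302 + 0.014820 + 0.003705 + 0.263214 = 0.346389.
So 1 − D = 0.653611, i.e. 0.6536 to 4 decimal places.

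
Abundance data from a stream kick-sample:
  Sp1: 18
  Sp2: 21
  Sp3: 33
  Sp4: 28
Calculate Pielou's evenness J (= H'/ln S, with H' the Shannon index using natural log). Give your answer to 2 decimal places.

Total N = 18+21+33+28 = 100, so the proportions are 0.18, 0.21, 0.33, 0.28 (working shown to 4 dp, full precision carried).
H' = −Σ pᵢ ln pᵢ = −((-0.3087) + (-0.3277) + (-0.3659) + (-0.3564)) = 1.3587.
With S = 4 species, ln S = 1.3863, so J = 1.3587/1.3863 = 0.9801, i.e. 0.98 to 2 decimal places.

0.98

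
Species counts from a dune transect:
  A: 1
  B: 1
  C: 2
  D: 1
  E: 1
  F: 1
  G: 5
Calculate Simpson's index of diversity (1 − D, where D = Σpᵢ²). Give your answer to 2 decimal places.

0.76

Total N = 1+1+2+1+1+1+5 = 12, so the proportions are 0.0833, 0.0833, 0.1667, 0.0833, 0.0833, 0.0833, 0.4167 (working shown to 4 dp, full precision carried).
D = 0.0833² + 0.0833² + 0.1667² + 0.0833² + 0.0833² + 0.0833² + 0.4167² = 0.0069 + 0.0069 + 0.0278 + 0.0069 + 0.0069 + 0.0069 + 0.1736 = 0.2361.
So 1 − D = 0.7639, i.e. 0.76 to 2 decimal places.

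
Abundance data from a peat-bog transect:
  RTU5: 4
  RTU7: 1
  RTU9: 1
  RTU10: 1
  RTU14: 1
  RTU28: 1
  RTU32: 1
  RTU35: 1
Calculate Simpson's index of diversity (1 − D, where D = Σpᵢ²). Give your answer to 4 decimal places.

Total N = 4+1+1+1+1+1+1+1 = 11, so the proportions are 0.363636, 0.090909, 0.090909, 0.090909, 0.090909, 0.090909, 0.090909, 0.090909 (working shown to 6 dp, full precision carried).
D = 0.363636² + 0.090909² + 0.090909² + 0.090909² + 0.090909² + 0.090909² + 0.090909² + 0.090909² = 0.132231 + 0.008264 + 0.008264 + 0.008264 + 0.008264 + 0.008264 + 0.008264 + 0.008264 = 0.190083.
So 1 − D = 0.809917, i.e. 0.8099 to 4 decimal places.

0.8099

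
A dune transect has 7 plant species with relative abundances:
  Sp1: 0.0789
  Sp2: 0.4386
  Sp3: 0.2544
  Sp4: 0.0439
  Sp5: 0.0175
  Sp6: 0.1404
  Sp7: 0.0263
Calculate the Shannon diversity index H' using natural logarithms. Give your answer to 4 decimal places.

Each pᵢ ln pᵢ term (working shown to 6 dp, full precision carried): 0.0789×(-2.539574)=-0.200372, 0.4386×(-0.824167)=-0.361480, 0.2544×(-1.368847)=-0.348235, 0.0439×(-3.125841)=-0.137224, 0.0175×(-4.045554)=-0.070797, 0.1404×(-1.963260)=-0.275642, 0.0263×(-3.638186)=-0.095684.
Sum = -1.489435, so H' = 1.4894.

1.4894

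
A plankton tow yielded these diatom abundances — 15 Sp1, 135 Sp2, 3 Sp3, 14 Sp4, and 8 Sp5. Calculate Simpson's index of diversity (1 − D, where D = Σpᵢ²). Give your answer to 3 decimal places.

0.389

Total N = 15+135+3+14+8 = 175, so the proportions are 0.08571, 0.77143, 0.01714, 0.08, 0.04571 (working shown to 5 dp, full precision carried).
D = 0.08571² + 0.77143² + 0.01714² + 0.08² + 0.04571² = 0.00735 + 0.59510 + 0.00029 + 0.00640 + 0.00209 = 0.61123.
So 1 − D = 0.38877, i.e. 0.389 to 3 decimal places.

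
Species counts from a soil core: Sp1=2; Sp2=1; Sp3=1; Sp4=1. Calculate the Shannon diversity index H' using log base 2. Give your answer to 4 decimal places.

1.9219

Total N = 2+1+1+1 = 5, so the proportions are 0.4, 0.2, 0.2, 0.2 (working shown to 6 dp, full precision carried).
Each pᵢ log₂ pᵢ term: 0.4×(-1.321928)=-0.528771, 0.2×(-2.321928)=-0.464386, 0.2×(-2.321928)=-0.464386, 0.2×(-2.321928)=-0.464386.
Sum = -1.921928, so H' = 1.9219.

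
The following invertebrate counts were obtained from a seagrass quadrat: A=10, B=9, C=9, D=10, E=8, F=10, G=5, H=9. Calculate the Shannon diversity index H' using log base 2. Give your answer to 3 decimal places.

2.974

Total N = 10+9+9+10+8+10+5+9 = 70, so the proportions are 0.14286, 0.12857, 0.12857, 0.14286, 0.11429, 0.14286, 0.07143, 0.12857 (working shown to 5 dp, full precision carried).
Each pᵢ log₂ pᵢ term: 0.14286×(-2.80735)=-0.40105, 0.12857×(-2.95936)=-0.38049, 0.12857×(-2.95936)=-0.38049, 0.14286×(-2.80735)=-0.40105, 0.11429×(-3.12928)=-0.35763, 0.14286×(-2.80735)=-0.40105, 0.07143×(-3.80735)=-0.27195, 0.12857×(-2.95936)=-0.38049.
Sum = -2.97421, so H' = 2.974.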